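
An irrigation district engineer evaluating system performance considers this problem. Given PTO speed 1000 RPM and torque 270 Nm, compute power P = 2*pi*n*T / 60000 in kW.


P = 2*pi*n*T / 60000
  = 2*pi * 1000 * 270 / 60000
  = 1696460.03 / 60000
  = 28.27 kW


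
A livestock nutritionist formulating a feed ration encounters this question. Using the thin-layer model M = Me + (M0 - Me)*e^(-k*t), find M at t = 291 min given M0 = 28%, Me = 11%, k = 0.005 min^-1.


M = Me + (M0 - Me) * e^(-k*t)
  = 11 + (28 - 11) * e^(-0.005*291)
  = 11 + 17 * e^(-1.455)
  = 11 + 17 * 0.23340
  = 11 + 3.9678
  = 14.97%


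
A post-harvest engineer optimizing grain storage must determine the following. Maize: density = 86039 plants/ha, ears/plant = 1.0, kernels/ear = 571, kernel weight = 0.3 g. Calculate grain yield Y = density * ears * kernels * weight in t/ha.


Y = density * ears * kernels * kw
  = 86039 * 1.0 * 571 * 0.3 g/ha
  = 14738480.70 g/ha
  = 14738.48 kg/ha = 14.74 t/ha


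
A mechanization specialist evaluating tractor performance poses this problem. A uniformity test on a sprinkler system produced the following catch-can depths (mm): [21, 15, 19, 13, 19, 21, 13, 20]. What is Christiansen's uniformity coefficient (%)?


xbar = 141 / 8 = 17.625
sum|xi - xbar| = 23.750
CU = 100 * (1 - 23.750 / (8 * 17.625))
   = 100 * (1 - 0.1684)
   = 83.16%


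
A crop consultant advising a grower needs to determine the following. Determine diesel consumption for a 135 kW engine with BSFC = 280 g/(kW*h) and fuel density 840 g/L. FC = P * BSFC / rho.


FC = P * BSFC / rho_fuel
   = 135 * 280 / 840
   = 37800 / 840
   = 45 L/h


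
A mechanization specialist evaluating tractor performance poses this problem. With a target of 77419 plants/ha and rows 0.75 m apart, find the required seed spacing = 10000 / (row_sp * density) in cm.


spacing = 10000 / (row_sp * density)
        = 10000 / (0.75 * 77419)
        = 10000 / 58064.25
        = 0.17222 m = 17.22 cm


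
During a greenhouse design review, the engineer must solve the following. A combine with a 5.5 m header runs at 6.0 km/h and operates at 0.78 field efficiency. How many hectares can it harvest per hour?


C = w * v * eta_f / 10
  = 5.5 * 6.0 * 0.78 / 10
  = 25.74 / 10
  = 2.57 ha/h


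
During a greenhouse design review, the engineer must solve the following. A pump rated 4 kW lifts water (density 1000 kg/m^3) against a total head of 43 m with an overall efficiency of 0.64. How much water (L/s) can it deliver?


Q = (P * 1000 * eta) / (rho * g * H)
  = (4 * 1000 * 0.64) / (1000 * 9.81 * 43)
  = 2560 / 421830
  = 0.00607 m^3/s = 6.07 L/s


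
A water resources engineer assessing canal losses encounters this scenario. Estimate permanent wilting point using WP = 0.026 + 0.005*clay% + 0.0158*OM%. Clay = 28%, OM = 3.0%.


WP = 0.026 + 0.005*28 + 0.0158*3.0
   = 0.026 + 0.1400 + 0.0474
   = 0.2134


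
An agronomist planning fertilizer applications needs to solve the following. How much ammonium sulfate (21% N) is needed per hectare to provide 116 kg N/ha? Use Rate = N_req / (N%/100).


Rate = N_required / (N_content / 100)
     = 116 / (21 / 100)
     = 116 / 0.21
     = 552.38 kg/ha


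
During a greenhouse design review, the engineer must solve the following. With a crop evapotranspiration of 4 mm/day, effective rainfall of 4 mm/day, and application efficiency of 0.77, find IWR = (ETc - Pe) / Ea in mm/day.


IWR = (ETc - Pe) / Ea
    = (4 - 4) / 0.77
    = 0 / 0.77
    = 0 mm/day


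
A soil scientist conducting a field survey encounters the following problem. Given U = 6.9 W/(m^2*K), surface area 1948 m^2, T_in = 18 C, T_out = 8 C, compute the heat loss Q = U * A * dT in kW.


dT = 18 - (8) = 10 K
Q = U * A * dT
  = 6.9 * 1948 * 10
  = 134412 W = 134.41 kW


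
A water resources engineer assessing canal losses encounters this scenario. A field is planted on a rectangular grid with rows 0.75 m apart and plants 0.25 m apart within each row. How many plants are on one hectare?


D = 10000 / (row_sp * plant_sp)
  = 10000 / (0.75 * 0.25)
  = 10000 / 0.1875
  = 53333.33 plants/ha


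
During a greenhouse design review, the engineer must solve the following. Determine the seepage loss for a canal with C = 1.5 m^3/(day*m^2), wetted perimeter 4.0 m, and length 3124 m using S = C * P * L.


S = C * P * L
  = 1.5 * 4.0 * 3124
  = 18744 m^3/day


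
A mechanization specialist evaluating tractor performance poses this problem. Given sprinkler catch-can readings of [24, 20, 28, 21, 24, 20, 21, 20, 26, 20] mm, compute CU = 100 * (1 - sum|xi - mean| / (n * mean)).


xbar = 224 / 10 = 22.400
sum|xi - xbar| = 24.800
CU = 100 * (1 - 24.800 / (10 * 22.400))
   = 100 * (1 - 0.1107)
   = 88.93%


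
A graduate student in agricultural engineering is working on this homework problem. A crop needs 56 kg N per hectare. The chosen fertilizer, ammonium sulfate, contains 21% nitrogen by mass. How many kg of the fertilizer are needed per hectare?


Rate = N_required / (N_content / 100)
     = 56 / (21 / 100)
     = 56 / 0.21
     = 266.67 kg/ha


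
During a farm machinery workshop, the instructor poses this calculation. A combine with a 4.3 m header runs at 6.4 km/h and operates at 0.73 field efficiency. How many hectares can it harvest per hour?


C = w * v * eta_f / 10
  = 4.3 * 6.4 * 0.73 / 10
  = 20.09 / 10
  = 2.01 ha/h


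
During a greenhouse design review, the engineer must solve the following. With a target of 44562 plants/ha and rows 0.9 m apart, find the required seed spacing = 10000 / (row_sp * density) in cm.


spacing = 10000 / (row_sp * density)
        = 10000 / (0.9 * 44562)
        = 10000 / 40105.80
        = 0.24934 m = 24.93 cm


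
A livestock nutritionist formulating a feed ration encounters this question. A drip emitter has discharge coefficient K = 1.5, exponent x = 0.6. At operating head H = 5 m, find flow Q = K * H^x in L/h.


Q = K * H^x
  = 1.5 * 5^0.6
  = 1.5 * 2.6265
  = 3.94 L/h


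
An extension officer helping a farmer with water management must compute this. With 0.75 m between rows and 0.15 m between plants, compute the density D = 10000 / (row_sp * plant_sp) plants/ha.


D = 10000 / (row_sp * plant_sp)
  = 10000 / (0.75 * 0.15)
  = 10000 / 0.1125
  = 88888.89 plants/ha


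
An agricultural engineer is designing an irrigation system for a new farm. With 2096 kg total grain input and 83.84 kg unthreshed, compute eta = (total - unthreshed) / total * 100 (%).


eta = (total - unthreshed) / total * 100
    = (2096 - 83.84) / 2096 * 100
    = 2012.16 / 2096 * 100
    = 96%


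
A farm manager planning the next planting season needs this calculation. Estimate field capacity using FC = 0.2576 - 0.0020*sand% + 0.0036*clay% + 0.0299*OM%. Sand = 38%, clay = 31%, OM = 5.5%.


FC = 0.2576 - 0.0020*38 + 0.0036*31 + 0.0299*5.5
   = 0.2576 - 0.0760 + 0.1116 + 0.1645
   = 0.4577


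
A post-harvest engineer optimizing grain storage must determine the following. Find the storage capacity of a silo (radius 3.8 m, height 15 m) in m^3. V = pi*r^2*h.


V = pi * r^2 * h
  = pi * 3.8^2 * 15
  = pi * 14.44 * 15
  = 680.47 m^3


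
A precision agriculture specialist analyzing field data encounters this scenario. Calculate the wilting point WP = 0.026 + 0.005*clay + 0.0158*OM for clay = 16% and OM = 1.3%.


WP = 0.026 + 0.005*16 + 0.0158*1.3
   = 0.026 + 0.0800 + 0.0205
   = 0.1265


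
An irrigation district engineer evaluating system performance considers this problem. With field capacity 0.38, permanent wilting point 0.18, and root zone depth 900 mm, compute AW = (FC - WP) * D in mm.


AW = (FC - WP) * D
   = (0.38 - 0.18) * 900
   = 0.20 * 900
   = 180 mm


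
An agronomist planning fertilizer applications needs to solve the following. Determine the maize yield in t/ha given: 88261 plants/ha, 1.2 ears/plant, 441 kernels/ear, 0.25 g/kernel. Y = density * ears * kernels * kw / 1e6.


Y = density * ears * kernels * kw
  = 88261 * 1.2 * 441 * 0.25 g/ha
  = 11676930.30 g/ha
  = 11676.93 kg/ha = 11.68 t/ha


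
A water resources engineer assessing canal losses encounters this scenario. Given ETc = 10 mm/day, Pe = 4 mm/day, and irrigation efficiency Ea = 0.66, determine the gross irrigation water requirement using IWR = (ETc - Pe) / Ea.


IWR = (ETc - Pe) / Ea
    = (10 - 4) / 0.66
    = 6 / 0.66
    = 9.09 mm/day


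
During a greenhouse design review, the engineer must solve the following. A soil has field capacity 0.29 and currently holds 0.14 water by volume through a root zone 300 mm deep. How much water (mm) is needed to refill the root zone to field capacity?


SMD = (FC - theta) * D
    = (0.29 - 0.14) * 300
    = 0.150 * 300
    = 45 mm


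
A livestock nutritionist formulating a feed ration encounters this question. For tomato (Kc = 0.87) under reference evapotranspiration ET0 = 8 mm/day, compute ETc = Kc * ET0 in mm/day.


ETc = Kc * ET0
    = 0.87 * 8
    = 6.96 mm/day


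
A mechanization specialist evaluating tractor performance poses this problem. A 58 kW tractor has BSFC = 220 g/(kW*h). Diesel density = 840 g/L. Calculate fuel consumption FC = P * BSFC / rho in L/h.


FC = P * BSFC / rho_fuel
   = 58 * 220 / 840
   = 12760 / 840
   = 15.19 L/h


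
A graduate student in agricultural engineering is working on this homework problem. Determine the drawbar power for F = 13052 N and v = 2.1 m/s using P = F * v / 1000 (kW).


P = F * v / 1000
  = 13052 * 2.1 / 1000
  = 27409.20 / 1000
  = 27.41 kW


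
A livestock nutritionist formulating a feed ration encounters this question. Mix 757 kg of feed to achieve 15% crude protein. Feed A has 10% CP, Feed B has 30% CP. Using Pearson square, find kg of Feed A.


parts_A = CP_b - target = 30 - 15 = 15
parts_B = target - CP_a = 15 - 10 = 5
total_parts = 15 + 5 = 20
Feed A = 757 * 15 / 20 = 567.75 kg
Feed B = 757 * 5 / 20 = 189.25 kg

567.75 kg


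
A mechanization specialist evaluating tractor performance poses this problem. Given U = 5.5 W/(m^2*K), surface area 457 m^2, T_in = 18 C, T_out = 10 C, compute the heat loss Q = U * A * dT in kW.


dT = 18 - (10) = 8 K
Q = U * A * dT
  = 5.5 * 457 * 8
  = 20108 W = 20.11 kW


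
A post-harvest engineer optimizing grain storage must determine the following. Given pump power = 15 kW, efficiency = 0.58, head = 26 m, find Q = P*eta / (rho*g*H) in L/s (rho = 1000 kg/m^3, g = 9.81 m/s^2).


Q = (P * 1000 * eta) / (rho * g * H)
  = (15 * 1000 * 0.58) / (1000 * 9.81 * 26)
  = 8700 / 255060
  = 0.03411 m^3/s = 34.11 L/s


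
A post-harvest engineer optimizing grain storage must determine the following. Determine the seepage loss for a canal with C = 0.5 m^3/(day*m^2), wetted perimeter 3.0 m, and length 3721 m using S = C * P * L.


S = C * P * L
  = 0.5 * 3.0 * 3721
  = 5581.50 m^3/day


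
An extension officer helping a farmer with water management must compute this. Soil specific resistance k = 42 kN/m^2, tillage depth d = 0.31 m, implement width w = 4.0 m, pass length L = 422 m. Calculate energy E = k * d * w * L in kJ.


E = k * d * w * L
  = 42 * 0.31 * 4.0 * 422
  = 21977.76 kJ


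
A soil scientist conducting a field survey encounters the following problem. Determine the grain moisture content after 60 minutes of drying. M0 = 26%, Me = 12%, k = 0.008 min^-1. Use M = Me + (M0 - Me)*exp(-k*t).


M = Me + (M0 - Me) * e^(-k*t)
  = 12 + (26 - 12) * e^(-0.008*60)
  = 12 + 14 * e^(-0.480)
  = 12 + 14 * 0.61878
  = 12 + 8.6630
  = 20.66%


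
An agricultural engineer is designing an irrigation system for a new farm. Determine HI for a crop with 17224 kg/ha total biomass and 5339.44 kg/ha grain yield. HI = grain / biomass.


HI = grain_yield / biomass
   = 5339.44 / 17224
   = 0.31


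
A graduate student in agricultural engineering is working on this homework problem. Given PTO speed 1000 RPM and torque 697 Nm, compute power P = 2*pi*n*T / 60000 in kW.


P = 2*pi*n*T / 60000
  = 2*pi * 1000 * 697 / 60000
  = 4379380.16 / 60000
  = 72.99 kW


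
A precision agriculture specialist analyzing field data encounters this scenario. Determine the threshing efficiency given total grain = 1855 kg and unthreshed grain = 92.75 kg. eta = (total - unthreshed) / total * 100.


eta = (total - unthreshed) / total * 100
    = (1855 - 92.75) / 1855 * 100
    = 1762.25 / 1855 * 100
    = 95%


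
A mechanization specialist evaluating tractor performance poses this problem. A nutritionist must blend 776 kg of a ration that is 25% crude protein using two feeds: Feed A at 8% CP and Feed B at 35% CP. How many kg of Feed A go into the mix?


parts_A = CP_b - target = 35 - 25 = 10
parts_B = target - CP_a = 25 - 8 = 17
total_parts = 10 + 17 = 27
Feed A = 776 * 10 / 27 = 287.41 kg
Feed B = 776 * 17 / 27 = 488.59 kg

287.41 kg


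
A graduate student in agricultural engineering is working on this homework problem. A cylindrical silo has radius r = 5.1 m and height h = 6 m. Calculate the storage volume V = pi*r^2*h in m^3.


V = pi * r^2 * h
  = pi * 5.1^2 * 6
  = pi * 26.01 * 6
  = 490.28 m^3


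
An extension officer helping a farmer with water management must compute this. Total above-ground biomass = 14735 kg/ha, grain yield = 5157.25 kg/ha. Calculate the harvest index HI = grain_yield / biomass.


HI = grain_yield / biomass
   = 5157.25 / 14735
   = 0.35


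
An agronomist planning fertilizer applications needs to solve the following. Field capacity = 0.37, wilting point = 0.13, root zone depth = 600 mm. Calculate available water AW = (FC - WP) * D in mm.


AW = (FC - WP) * D
   = (0.37 - 0.13) * 600
   = 0.24 * 600
   = 144 mm


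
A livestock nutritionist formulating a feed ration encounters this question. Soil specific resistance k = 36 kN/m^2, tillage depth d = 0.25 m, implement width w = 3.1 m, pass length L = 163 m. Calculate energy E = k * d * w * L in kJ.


E = k * d * w * L
  = 36 * 0.25 * 3.1 * 163
  = 4547.70 kJ


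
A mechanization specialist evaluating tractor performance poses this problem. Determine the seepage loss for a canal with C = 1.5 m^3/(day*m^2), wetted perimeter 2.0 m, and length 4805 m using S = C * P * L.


S = C * P * L
  = 1.5 * 2.0 * 4805
  = 14415 m^3/day


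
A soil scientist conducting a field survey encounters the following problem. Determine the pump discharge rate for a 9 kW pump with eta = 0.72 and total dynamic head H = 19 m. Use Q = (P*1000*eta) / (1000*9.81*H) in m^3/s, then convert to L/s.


Q = (P * 1000 * eta) / (rho * g * H)
  = (9 * 1000 * 0.72) / (1000 * 9.81 * 19)
  = 6480 / 186390
  = 0.03477 m^3/s = 34.77 L/s


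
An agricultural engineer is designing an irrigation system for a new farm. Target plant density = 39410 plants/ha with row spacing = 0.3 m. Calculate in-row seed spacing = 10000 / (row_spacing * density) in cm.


spacing = 10000 / (row_sp * density)
        = 10000 / (0.3 * 39410)
        = 10000 / 11823
        = 0.84581 m = 84.58 cm


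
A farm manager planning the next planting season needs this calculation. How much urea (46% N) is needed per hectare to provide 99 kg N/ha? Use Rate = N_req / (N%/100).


Rate = N_required / (N_content / 100)
     = 99 / (46 / 100)
     = 99 / 0.46
     = 215.22 kg/ha


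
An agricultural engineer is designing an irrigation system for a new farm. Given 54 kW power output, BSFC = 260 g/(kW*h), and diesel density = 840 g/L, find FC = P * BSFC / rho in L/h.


FC = P * BSFC / rho_fuel
   = 54 * 260 / 840
   = 14040 / 840
   = 16.71 L/h


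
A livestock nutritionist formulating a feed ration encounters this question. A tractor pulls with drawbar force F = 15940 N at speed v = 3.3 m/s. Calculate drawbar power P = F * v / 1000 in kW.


P = F * v / 1000
  = 15940 * 3.3 / 1000
  = 52602 / 1000
  = 52.60 kW


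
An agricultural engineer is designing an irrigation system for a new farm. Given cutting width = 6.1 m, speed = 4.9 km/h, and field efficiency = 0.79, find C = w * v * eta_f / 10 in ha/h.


C = w * v * eta_f / 10
  = 6.1 * 4.9 * 0.79 / 10
  = 23.61 / 10
  = 2.36 ha/h


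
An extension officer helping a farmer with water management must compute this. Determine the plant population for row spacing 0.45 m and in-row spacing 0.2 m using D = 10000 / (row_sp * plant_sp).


D = 10000 / (row_sp * plant_sp)
  = 10000 / (0.45 * 0.2)
  = 10000 / 0.0900
  = 111111.11 plants/ha


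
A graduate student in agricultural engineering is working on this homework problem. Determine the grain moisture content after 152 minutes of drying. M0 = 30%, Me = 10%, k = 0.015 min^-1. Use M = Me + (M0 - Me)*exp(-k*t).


M = Me + (M0 - Me) * e^(-k*t)
  = 10 + (30 - 10) * e^(-0.015*152)
  = 10 + 20 * e^(-2.280)
  = 10 + 20 * 0.10228
  = 10 + 2.0457
  = 12.05%


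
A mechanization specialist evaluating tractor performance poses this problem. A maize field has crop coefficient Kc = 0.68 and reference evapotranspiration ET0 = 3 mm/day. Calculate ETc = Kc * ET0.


ETc = Kc * ET0
    = 0.68 * 3
    = 2.04 mm/day


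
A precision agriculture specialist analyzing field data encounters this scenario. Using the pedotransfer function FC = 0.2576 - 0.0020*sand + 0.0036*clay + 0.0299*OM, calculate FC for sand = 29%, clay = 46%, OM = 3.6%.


FC = 0.2576 - 0.0020*29 + 0.0036*46 + 0.0299*3.6
   = 0.2576 - 0.0580 + 0.1656 + 0.1076
   = 0.4728


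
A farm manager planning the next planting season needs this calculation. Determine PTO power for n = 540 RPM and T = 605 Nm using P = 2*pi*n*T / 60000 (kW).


P = 2*pi*n*T / 60000
  = 2*pi * 540 * 605 / 60000
  = 2052716.64 / 60000
  = 34.21 kW


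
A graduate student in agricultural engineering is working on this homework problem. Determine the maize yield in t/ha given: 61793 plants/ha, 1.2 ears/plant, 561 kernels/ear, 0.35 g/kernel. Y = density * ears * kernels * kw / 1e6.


Y = density * ears * kernels * kw
  = 61793 * 1.2 * 561 * 0.35 g/ha
  = 14559666.66 g/ha
  = 14559.67 kg/ha = 14.56 t/ha


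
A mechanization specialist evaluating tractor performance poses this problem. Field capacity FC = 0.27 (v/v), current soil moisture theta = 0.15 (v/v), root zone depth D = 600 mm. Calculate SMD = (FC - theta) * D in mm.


SMD = (FC - theta) * D
    = (0.27 - 0.15) * 600
    = 0.120 * 600
    = 72 mm


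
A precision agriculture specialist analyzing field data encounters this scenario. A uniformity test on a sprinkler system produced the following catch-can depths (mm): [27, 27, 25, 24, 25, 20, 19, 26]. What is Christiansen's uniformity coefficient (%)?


xbar = 193 / 8 = 24.125
sum|xi - xbar| = 18.750
CU = 100 * (1 - 18.750 / (8 * 24.125))
   = 100 * (1 - 0.0972)
   = 90.28%


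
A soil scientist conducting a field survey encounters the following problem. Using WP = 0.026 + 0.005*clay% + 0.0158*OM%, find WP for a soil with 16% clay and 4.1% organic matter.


WP = 0.026 + 0.005*16 + 0.0158*4.1
   = 0.026 + 0.0800 + 0.0648
   = 0.1708


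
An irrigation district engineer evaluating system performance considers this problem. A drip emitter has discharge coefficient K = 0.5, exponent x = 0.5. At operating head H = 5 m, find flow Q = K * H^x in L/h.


Q = K * H^x
  = 0.5 * 5^0.5
  = 0.5 * 2.2361
  = 1.12 L/h


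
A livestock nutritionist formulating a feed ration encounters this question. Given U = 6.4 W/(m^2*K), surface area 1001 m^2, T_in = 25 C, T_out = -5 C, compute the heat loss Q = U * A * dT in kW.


dT = 25 - (-5) = 30 K
Q = U * A * dT
  = 6.4 * 1001 * 30
  = 192192 W = 192.19 kW


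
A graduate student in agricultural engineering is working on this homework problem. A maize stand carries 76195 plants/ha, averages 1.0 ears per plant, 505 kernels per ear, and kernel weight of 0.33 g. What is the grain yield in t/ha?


Y = density * ears * kernels * kw
  = 76195 * 1.0 * 505 * 0.33 g/ha
  = 12697896.75 g/ha
  = 12697.90 kg/ha = 12.70 t/ha


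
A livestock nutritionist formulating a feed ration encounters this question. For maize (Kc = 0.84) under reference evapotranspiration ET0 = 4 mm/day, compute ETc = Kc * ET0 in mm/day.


ETc = Kc * ET0
    = 0.84 * 4
    = 3.36 mm/day


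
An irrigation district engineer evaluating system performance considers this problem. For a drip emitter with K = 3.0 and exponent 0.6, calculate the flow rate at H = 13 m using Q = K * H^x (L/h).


Q = K * H^x
  = 3.0 * 13^0.6
  = 3.0 * 4.6598
  = 13.98 L/h


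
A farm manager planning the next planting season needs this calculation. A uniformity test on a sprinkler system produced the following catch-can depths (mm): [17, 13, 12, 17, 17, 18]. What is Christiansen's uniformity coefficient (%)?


xbar = 94 / 6 = 15.667
sum|xi - xbar| = 12.667
CU = 100 * (1 - 12.667 / (6 * 15.667))
   = 100 * (1 - 0.1348)
   = 86.52%


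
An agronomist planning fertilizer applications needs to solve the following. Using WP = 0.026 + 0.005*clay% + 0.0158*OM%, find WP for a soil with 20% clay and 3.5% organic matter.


WP = 0.026 + 0.005*20 + 0.0158*3.5
   = 0.026 + 0.1000 + 0.0553
   = 0.1813


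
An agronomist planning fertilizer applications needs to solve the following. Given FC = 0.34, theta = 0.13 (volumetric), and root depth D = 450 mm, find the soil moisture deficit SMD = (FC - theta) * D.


SMD = (FC - theta) * D
    = (0.34 - 0.13) * 450
    = 0.210 * 450
    = 94.50 mm


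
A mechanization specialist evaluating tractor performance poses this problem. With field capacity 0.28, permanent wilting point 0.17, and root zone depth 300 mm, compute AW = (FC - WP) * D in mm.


AW = (FC - WP) * D
   = (0.28 - 0.17) * 300
   = 0.11 * 300
   = 33 mm


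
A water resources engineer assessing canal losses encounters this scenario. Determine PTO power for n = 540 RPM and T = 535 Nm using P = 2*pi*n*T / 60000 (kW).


P = 2*pi*n*T / 60000
  = 2*pi * 540 * 535 / 60000
  = 1815212.24 / 60000
  = 30.25 kW


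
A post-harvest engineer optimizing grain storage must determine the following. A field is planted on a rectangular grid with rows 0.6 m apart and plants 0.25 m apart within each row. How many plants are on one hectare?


D = 10000 / (row_sp * plant_sp)
  = 10000 / (0.6 * 0.25)
  = 10000 / 0.1500
  = 66666.67 plants/ha


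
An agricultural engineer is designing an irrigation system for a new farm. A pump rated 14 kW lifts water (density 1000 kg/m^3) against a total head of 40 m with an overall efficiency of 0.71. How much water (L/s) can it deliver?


Q = (P * 1000 * eta) / (rho * g * H)
  = (14 * 1000 * 0.71) / (1000 * 9.81 * 40)
  = 9940 / 392400
  = 0.02533 m^3/s = 25.33 L/s


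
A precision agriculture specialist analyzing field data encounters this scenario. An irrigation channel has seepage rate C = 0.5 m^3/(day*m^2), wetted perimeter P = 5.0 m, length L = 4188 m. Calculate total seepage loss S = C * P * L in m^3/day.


S = C * P * L
  = 0.5 * 5.0 * 4188
  = 10470 m^3/day


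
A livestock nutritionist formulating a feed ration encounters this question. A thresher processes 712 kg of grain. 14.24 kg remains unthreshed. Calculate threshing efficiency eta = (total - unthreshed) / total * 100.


eta = (total - unthreshed) / total * 100
    = (712 - 14.24) / 712 * 100
    = 697.76 / 712 * 100
    = 98%


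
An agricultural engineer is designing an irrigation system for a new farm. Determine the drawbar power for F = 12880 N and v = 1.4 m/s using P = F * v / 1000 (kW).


P = F * v / 1000
  = 12880 * 1.4 / 1000
  = 18032 / 1000
  = 18.03 kW


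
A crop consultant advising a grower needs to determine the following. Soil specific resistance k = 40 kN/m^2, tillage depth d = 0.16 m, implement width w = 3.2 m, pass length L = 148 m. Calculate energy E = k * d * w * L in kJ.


E = k * d * w * L
  = 40 * 0.16 * 3.2 * 148
  = 3031.04 kJ


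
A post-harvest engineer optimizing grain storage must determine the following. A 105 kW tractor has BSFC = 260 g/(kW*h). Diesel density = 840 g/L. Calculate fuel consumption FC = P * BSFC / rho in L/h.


FC = P * BSFC / rho_fuel
   = 105 * 260 / 840
   = 27300 / 840
   = 32.50 L/h


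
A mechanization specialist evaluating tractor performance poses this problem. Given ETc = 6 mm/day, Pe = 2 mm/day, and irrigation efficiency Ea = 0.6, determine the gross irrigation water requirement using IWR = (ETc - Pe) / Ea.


IWR = (ETc - Pe) / Ea
    = (6 - 2) / 0.6
    = 4 / 0.6
    = 6.67 mm/day


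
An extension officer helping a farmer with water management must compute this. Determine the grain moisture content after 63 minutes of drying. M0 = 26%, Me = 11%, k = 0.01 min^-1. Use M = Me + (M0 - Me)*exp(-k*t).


M = Me + (M0 - Me) * e^(-k*t)
  = 11 + (26 - 11) * e^(-0.01*63)
  = 11 + 15 * e^(-0.630)
  = 11 + 15 * 0.53259
  = 11 + 7.9889
  = 18.99%


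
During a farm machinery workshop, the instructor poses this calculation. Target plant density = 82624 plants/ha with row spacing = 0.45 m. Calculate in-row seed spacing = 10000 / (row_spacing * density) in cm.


spacing = 10000 / (row_sp * density)
        = 10000 / (0.45 * 82624)
        = 10000 / 37180.80
        = 0.26896 m = 26.90 cm


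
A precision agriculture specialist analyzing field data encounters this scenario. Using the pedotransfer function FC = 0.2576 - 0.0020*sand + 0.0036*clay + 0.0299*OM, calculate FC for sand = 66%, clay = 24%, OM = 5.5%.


FC = 0.2576 - 0.0020*66 + 0.0036*24 + 0.0299*5.5
   = 0.2576 - 0.1320 + 0.0864 + 0.1645
   = 0.3765


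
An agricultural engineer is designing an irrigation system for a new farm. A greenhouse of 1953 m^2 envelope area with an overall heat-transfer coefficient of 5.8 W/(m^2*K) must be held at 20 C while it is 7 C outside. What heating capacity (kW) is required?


dT = 20 - (7) = 13 K
Q = U * A * dT
  = 5.8 * 1953 * 13
  = 147256.20 W = 147.26 kW


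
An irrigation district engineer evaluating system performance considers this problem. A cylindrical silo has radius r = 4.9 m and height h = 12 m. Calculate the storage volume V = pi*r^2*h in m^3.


V = pi * r^2 * h
  = pi * 4.9^2 * 12
  = pi * 24.01 * 12
  = 905.16 m^3


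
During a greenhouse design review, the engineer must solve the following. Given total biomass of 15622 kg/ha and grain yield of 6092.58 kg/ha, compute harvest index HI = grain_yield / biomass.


HI = grain_yield / biomass
   = 6092.58 / 15622
   = 0.39


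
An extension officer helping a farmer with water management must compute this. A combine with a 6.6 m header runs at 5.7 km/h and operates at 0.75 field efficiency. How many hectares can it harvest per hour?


C = w * v * eta_f / 10
  = 6.6 * 5.7 * 0.75 / 10
  = 28.22 / 10
  = 2.82 ha/h


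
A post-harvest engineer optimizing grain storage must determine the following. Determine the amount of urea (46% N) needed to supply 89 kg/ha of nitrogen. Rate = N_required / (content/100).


Rate = N_required / (N_content / 100)
     = 89 / (46 / 100)
     = 89 / 0.46
     = 193.48 kg/ha


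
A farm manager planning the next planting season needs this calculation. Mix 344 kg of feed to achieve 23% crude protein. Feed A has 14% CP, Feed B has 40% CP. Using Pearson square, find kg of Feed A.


parts_A = CP_b - target = 40 - 23 = 17
parts_B = target - CP_a = 23 - 14 = 9
total_parts = 17 + 9 = 26
Feed A = 344 * 17 / 26 = 224.92 kg
Feed B = 344 * 9 / 26 = 119.08 kg

224.92 kg


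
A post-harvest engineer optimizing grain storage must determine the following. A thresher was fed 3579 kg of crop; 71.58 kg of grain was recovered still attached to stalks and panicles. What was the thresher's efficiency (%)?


eta = (total - unthreshed) / total * 100
    = (3579 - 71.58) / 3579 * 100
    = 3507.42 / 3579 * 100
    = 98%


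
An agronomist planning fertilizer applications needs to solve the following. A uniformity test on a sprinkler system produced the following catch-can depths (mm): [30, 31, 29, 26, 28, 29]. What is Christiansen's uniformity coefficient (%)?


xbar = 173 / 6 = 28.833
sum|xi - xbar| = 7.333
CU = 100 * (1 - 7.333 / (6 * 28.833))
   = 100 * (1 - 0.0424)
   = 95.76%


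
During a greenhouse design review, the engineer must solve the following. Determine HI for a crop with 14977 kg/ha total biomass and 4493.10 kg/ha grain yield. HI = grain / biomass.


HI = grain_yield / biomass
   = 4493.10 / 14977
   = 0.30


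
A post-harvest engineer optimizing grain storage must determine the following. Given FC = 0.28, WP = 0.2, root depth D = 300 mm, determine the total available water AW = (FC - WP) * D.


AW = (FC - WP) * D
   = (0.28 - 0.2) * 300
   = 0.08 * 300
   = 24 mm


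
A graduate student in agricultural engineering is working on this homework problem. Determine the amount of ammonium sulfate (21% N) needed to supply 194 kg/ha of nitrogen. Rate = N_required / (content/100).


Rate = N_required / (N_content / 100)
     = 194 / (21 / 100)
     = 194 / 0.21
     = 923.81 kg/ha


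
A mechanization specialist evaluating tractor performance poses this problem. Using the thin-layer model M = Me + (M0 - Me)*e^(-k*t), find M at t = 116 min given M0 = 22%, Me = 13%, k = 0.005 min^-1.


M = Me + (M0 - Me) * e^(-k*t)
  = 13 + (22 - 13) * e^(-0.005*116)
  = 13 + 9 * e^(-0.580)
  = 13 + 9 * 0.55990
  = 13 + 5.0391
  = 18.04%


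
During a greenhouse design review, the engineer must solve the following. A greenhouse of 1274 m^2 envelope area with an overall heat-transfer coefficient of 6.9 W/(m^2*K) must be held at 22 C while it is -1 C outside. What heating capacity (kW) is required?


dT = 22 - (-1) = 23 K
Q = U * A * dT
  = 6.9 * 1274 * 23
  = 202183.80 W = 202.18 kW


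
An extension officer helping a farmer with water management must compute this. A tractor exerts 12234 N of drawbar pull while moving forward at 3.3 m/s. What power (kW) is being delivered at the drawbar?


P = F * v / 1000
  = 12234 * 3.3 / 1000
  = 40372.20 / 1000
  = 40.37 kW


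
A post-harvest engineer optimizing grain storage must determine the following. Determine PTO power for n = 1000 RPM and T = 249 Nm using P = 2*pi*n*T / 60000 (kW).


P = 2*pi*n*T / 60000
  = 2*pi * 1000 * 249 / 60000
  = 1564513.14 / 60000
  = 26.08 kW


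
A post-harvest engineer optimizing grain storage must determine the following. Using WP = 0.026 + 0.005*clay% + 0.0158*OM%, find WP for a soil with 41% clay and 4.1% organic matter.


WP = 0.026 + 0.005*41 + 0.0158*4.1
   = 0.026 + 0.2050 + 0.0648
   = 0.2958


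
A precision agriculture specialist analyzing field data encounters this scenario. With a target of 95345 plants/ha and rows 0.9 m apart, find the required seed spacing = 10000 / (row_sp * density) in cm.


spacing = 10000 / (row_sp * density)
        = 10000 / (0.9 * 95345)
        = 10000 / 85810.50
        = 0.11654 m = 11.65 cm


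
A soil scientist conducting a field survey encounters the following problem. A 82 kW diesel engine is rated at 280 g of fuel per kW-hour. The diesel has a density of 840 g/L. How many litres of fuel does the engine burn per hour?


FC = P * BSFC / rho_fuel
   = 82 * 280 / 840
   = 22960 / 840
   = 27.33 L/h


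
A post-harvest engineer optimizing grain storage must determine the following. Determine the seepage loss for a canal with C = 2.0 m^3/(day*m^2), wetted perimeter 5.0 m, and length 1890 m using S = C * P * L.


S = C * P * L
  = 2.0 * 5.0 * 1890
  = 18900 m^3/day


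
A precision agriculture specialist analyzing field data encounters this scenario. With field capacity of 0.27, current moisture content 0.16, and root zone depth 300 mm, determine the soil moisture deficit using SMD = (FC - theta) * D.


SMD = (FC - theta) * D
    = (0.27 - 0.16) * 300
    = 0.110 * 300
    = 33 mm


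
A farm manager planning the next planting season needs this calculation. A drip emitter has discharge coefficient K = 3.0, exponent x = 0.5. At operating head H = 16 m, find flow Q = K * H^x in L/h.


Q = K * H^x
  = 3.0 * 16^0.5
  = 3.0 * 4
  = 12 L/h


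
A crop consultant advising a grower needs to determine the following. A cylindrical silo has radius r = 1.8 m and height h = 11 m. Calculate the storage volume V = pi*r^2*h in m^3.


V = pi * r^2 * h
  = pi * 1.8^2 * 11
  = pi * 3.24 * 11
  = 111.97 m^3


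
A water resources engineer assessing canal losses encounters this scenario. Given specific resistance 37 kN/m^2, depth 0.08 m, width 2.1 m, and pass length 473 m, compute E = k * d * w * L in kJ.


E = k * d * w * L
  = 37 * 0.08 * 2.1 * 473
  = 2940.17 kJ


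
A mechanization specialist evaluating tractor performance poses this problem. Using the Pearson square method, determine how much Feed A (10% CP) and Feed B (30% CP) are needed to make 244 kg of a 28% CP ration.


parts_A = CP_b - target = 30 - 28 = 2
parts_B = target - CP_a = 28 - 10 = 18
total_parts = 2 + 18 = 20
Feed A = 244 * 2 / 20 = 24.40 kg
Feed B = 244 * 18 / 20 = 219.60 kg

24.40 kg


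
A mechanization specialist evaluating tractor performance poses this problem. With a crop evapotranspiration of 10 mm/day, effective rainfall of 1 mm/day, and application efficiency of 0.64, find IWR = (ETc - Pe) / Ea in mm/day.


IWR = (ETc - Pe) / Ea
    = (10 - 1) / 0.64
    = 9 / 0.64
    = 14.06 mm/day


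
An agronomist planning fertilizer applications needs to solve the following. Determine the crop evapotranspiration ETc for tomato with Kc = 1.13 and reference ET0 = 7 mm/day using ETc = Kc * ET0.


ETc = Kc * ET0
    = 1.13 * 7
    = 7.91 mm/day


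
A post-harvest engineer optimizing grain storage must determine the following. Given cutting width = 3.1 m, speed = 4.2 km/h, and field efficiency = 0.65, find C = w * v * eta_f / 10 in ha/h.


C = w * v * eta_f / 10
  = 3.1 * 4.2 * 0.65 / 10
  = 8.46 / 10
  = 0.85 ha/h


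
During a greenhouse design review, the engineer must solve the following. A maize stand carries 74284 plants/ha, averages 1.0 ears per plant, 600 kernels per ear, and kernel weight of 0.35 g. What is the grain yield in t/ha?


Y = density * ears * kernels * kw
  = 74284 * 1.0 * 600 * 0.35 g/ha
  = 15599640.00 g/ha
  = 15599.64 kg/ha = 15.60 t/ha


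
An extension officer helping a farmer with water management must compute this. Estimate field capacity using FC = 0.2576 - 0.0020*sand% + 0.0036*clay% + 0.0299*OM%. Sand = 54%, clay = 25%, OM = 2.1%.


FC = 0.2576 - 0.0020*54 + 0.0036*25 + 0.0299*2.1
   = 0.2576 - 0.1080 + 0.0900 + 0.0628
   = 0.3024


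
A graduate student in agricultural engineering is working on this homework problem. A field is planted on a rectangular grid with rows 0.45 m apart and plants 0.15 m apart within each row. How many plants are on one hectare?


D = 10000 / (row_sp * plant_sp)
  = 10000 / (0.45 * 0.15)
  = 10000 / 0.0675
  = 148148.15 plants/ha


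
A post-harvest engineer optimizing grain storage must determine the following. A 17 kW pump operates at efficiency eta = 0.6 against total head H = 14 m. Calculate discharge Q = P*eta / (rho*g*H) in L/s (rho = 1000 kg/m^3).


Q = (P * 1000 * eta) / (rho * g * H)
  = (17 * 1000 * 0.6) / (1000 * 9.81 * 14)
  = 10200 / 137340
  = 0.07427 m^3/s = 74.27 L/s


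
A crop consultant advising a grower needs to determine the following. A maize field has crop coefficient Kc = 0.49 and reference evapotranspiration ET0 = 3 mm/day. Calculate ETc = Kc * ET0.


ETc = Kc * ET0
    = 0.49 * 3
    = 1.47 mm/day


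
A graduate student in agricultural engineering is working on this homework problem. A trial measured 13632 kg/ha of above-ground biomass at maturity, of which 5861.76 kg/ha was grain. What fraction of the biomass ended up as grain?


HI = grain_yield / biomass
   = 5861.76 / 13632
   = 0.43


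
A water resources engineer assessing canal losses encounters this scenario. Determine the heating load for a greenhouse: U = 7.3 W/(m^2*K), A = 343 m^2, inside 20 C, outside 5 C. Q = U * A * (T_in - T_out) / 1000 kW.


dT = 20 - (5) = 15 K
Q = U * A * dT
  = 7.3 * 343 * 15
  = 37558.50 W = 37.56 kW


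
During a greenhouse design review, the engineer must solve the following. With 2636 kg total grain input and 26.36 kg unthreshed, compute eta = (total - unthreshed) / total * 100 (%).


eta = (total - unthreshed) / total * 100
    = (2636 - 26.36) / 2636 * 100
    = 2609.64 / 2636 * 100
    = 99%


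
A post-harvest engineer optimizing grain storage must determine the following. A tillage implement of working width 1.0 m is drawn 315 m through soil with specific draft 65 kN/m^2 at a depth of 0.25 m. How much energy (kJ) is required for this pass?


E = k * d * w * L
  = 65 * 0.25 * 1.0 * 315
  = 5118.75 kJ


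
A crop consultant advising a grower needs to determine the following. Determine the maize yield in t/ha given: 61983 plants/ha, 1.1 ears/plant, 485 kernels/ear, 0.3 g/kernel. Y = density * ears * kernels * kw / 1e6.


Y = density * ears * kernels * kw
  = 61983 * 1.1 * 485 * 0.3 g/ha
  = 9920379.15 g/ha
  = 9920.38 kg/ha = 9.92 t/ha


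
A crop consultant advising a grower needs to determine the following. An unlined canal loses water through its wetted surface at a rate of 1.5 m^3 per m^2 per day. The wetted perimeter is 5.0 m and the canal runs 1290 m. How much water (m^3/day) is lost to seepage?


S = C * P * L
  = 1.5 * 5.0 * 1290
  = 9675 m^3/day


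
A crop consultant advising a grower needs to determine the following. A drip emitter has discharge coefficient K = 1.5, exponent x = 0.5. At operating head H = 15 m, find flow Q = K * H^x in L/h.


Q = K * H^x
  = 1.5 * 15^0.5
  = 1.5 * 3.8730
  = 5.81 L/h


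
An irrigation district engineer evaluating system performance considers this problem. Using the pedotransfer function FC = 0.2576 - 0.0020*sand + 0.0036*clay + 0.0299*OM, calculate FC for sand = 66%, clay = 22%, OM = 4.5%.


FC = 0.2576 - 0.0020*66 + 0.0036*22 + 0.0299*4.5
   = 0.2576 - 0.1320 + 0.0792 + 0.1346
   = 0.3394


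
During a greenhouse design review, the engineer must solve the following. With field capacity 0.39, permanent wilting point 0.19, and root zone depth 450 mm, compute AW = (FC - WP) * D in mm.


AW = (FC - WP) * D
   = (0.39 - 0.19) * 450
   = 0.20 * 450
   = 90 mm


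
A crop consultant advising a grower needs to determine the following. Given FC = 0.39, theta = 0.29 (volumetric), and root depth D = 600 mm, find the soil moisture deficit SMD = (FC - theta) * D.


SMD = (FC - theta) * D
    = (0.39 - 0.29) * 600
    = 0.100 * 600
    = 60 mm


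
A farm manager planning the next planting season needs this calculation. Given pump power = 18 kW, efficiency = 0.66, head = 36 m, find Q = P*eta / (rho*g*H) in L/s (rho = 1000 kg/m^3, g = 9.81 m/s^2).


Q = (P * 1000 * eta) / (rho * g * H)
  = (18 * 1000 * 0.66) / (1000 * 9.81 * 36)
  = 11880 / 353160
  = 0.03364 m^3/s = 33.64 L/s


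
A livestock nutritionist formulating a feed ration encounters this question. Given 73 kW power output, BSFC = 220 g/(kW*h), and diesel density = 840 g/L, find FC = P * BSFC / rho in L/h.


FC = P * BSFC / rho_fuel
   = 73 * 220 / 840
   = 16060 / 840
   = 19.12 L/h


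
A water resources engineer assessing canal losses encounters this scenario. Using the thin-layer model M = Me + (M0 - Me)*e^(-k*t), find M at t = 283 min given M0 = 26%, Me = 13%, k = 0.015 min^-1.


M = Me + (M0 - Me) * e^(-k*t)
  = 13 + (26 - 13) * e^(-0.015*283)
  = 13 + 13 * e^(-4.245)
  = 13 + 13 * 0.01434
  = 13 + 0.1864
  = 13.19%


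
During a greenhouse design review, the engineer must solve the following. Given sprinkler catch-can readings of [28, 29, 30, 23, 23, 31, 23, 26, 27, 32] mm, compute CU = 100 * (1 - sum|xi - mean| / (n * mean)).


xbar = 272 / 10 = 27.200
sum|xi - xbar| = 28
CU = 100 * (1 - 28 / (10 * 27.200))
   = 100 * (1 - 0.1029)
   = 89.71%


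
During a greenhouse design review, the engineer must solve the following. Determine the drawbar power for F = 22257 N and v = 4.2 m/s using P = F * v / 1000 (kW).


P = F * v / 1000
  = 22257 * 4.2 / 1000
  = 93479.40 / 1000
  = 93.48 kW
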